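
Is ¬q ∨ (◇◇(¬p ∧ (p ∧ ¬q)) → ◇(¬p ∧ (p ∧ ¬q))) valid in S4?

Yes, valid

Tableau for the negation ¬(¬q ∨ (◇◇(¬p ∧ (p ∧ ¬q)) → ◇(¬p ∧ (p ∧ ¬q)))):
1. ¬(¬q ∨ (◇◇(¬p ∧ (p ∧ ¬q)) → ◇(¬p ∧ (p ∧ ¬q)))), 0
2. q, 0
3. ¬(◇◇(¬p ∧ (p ∧ ¬q)) → ◇(¬p ∧ (p ∧ ¬q))), 0
4. ◇◇(¬p ∧ (p ∧ ¬q)), 0
5. ¬◇(¬p ∧ (p ∧ ¬q)), 0
6. ¬(¬p ∧ (p ∧ ¬q)), 0
7. ¬(p ∧ ¬q), 0
8. ◇(¬p ∧ (p ∧ ¬q)), 1
9. ¬(¬p ∧ (p ∧ ¬q)), 1
10. ¬(p ∧ ¬q), 1
11. q, 1
12. ¬p ∧ (p ∧ ¬q), 2
13. ¬p, 2
14. p ∧ ¬q, 2
15. p, 2
16. ¬q, 2
Accessibility: 0R0, 0R1, 0R2, 1R1, 1R2, 2R2
Branch closes: p and ¬p both at 2.
Every branch of the negation's tableau closes; the branch above is one of them.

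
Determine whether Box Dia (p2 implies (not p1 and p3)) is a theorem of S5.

Tableau for the negation not Box Dia (p2 implies (not p1 and p3)):
1. not Box Dia (p2 implies (not p1 and p3)), u
2. not Dia (p2 implies (not p1 and p3)), v
3. not (p2 implies (not p1 and p3)), u
4. p2, u
5. not (not p1 and p3), u
6. not (p2 implies (not p1 and p3)), v
7. p2, v
8. not (not p1 and p3), v
9. not p3, u
10. not p3, v
Accessibility: uRu, uRv, vRu, vRv
The negation has an open branch (countermodel exists).

No, not valid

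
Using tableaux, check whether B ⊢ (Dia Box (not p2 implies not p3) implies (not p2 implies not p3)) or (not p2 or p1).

Yes, valid

Tableau for the negation not ((Dia Box (not p2 implies not p3) implies (not p2 implies not p3)) or (not p2 or p1)):
1. not ((Dia Box (not p2 implies not p3) implies (not p2 implies not p3)) or (not p2 or p1)), u
2. not (Dia Box (not p2 implies not p3) implies (not p2 implies not p3)), u   [neg-or-rule on 1]
3. not (not p2 or p1), u   [neg-or-rule on 1]
4. Dia Box (not p2 implies not p3), u   [neg-implies-rule on 2]
5. not (not p2 implies not p3), u   [neg-implies-rule on 2]
6. p2, u   [neg-or-rule on 3]
7. not p1, u   [neg-or-rule on 3]
8. not p2, u   [neg-implies-rule on 5]
9. p3, u   [neg-implies-rule on 5]
Accessibility: uRu
Branch closes: p2 and not p2 both at u.
Every branch of the negation's tableau closes; the branch above is one of them.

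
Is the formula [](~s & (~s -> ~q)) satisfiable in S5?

Satisfiable (open branch found)

1. [](~s & (~s -> ~q)), w0
2. ~s & (~s -> ~q), w0
3. ~s, w0
4. ~s -> ~q, w0
5. ~q, w0
Accessibility: w0Rw0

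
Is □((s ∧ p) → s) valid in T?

Valid in T

Tableau for the negation ¬□((s ∧ p) → s):
1. ¬□((s ∧ p) → s), u
2. ¬((s ∧ p) → s), v
3. s ∧ p, v
4. ¬s, v
5. s, v
6. p, v
Accessibility: uRu, uRv, vRv
Branch closes: s and ¬s both at v.
All branches of the negation close; one closing branch shown above.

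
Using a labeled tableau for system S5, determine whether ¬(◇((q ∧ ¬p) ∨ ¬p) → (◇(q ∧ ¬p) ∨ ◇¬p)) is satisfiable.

Unsatisfiable (every branch closes)

1. ¬(◇((q ∧ ¬p) ∨ ¬p) → (◇(q ∧ ¬p) ∨ ◇¬p)), 0
2. ◇((q ∧ ¬p) ∨ ¬p), 0   [¬→-rule on 1]
3. ¬(◇(q ∧ ¬p) ∨ ◇¬p), 0   [¬→-rule on 1]
4. ¬◇(q ∧ ¬p), 0   [¬∨-rule on 3]
5. ¬◇¬p, 0   [¬∨-rule on 3]
6. ¬(q ∧ ¬p), 0   [¬◇-rule on 4 via 0R0]
7. p, 0   [¬◇-rule on 5 via 0R0]
8. (q ∧ ¬p) ∨ ¬p, 1   [◇-rule on 2: fresh world 1, 0R1]
9. ¬(q ∧ ¬p), 1   [¬◇-rule on 4 via 0R1]
10. p, 1   [¬◇-rule on 5 via 0R1]
11. q ∧ ¬p, 1   [∨-rule on 8 (branches; this branch)]
12. q, 1   [∧-rule on 11]
13. ¬p, 1   [∧-rule on 11]
Accessibility: 0R0, 0R1, 1R0, 1R1
Branch closes: p and ¬p both at 1.
(One branch shown.) All branches close.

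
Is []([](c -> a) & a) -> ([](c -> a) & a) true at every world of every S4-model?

Tableau for the negation ~([]([](c -> a) & a) -> ([](c -> a) & a)):
1. ~([]([](c -> a) & a) -> ([](c -> a) & a)), w0
2. []([](c -> a) & a), w0
3. ~([](c -> a) & a), w0
4. [](c -> a) & a, w0
5. [](c -> a), w0
6. a, w0
7. c -> a, w0
8. ~[](c -> a), w0
9. ~(c -> a), w1
10. c, w1
11. ~a, w1
12. [](c -> a) & a, w1
13. [](c -> a), w1
14. a, w1
Accessibility: w0Rw0, w0Rw1, w1Rw1
Branch closes: a and ~a both at w1.
All branches of the negation close; one closing branch shown above.

Valid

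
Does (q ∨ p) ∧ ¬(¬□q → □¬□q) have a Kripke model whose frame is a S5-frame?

1. (q ∨ p) ∧ ¬(¬□q → □¬□q), u
2. q ∨ p, u   [∧-rule on 1]
3. ¬(¬□q → □¬□q), u   [∧-rule on 1]
4. ¬□q, u   [¬→-rule on 3]
5. ¬□¬□q, u   [¬→-rule on 3]
6. p, u   [∨-rule on 2 (branches; this branch)]
7. ¬q, v   [¬□-rule on 4: fresh world v, uRv]
8. □q, w   [¬□-rule on 5: fresh world w, uRw]
9. q, u   [□-rule on 8 via wRu]
10. q, v   [□-rule on 8 via wRv]
Accessibility: uRu, uRv, uRw, vRu, vRv, vRw, wRu, wRv, wRw
Branch closes: q and ¬q both at v.
(One branch shown.) All branches close.

Unsatisfiable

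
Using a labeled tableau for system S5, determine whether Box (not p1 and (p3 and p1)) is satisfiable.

1. Box (not p1 and (p3 and p1)), 0
2. not p1 and (p3 and p1), 0   [Box-rule on 1 via 0R0]
3. not p1, 0   [and-rule on 2]
4. p3 and p1, 0   [and-rule on 2]
5. p3, 0   [and-rule on 4]
6. p1, 0   [and-rule on 4]
Accessibility: 0R0
Branch closes: p1 and not p1 both at 0.
(One branch shown.) All branches close.

Unsatisfiable (every branch closes)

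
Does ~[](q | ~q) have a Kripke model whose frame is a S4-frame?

No, unsatisfiable

1. ~[](q | ~q), 0
2. ~(q | ~q), 1   [~[]-rule on 1: fresh world 1, 0R1]
3. ~q, 1   [~|-rule on 2]
4. q, 1   [~|-rule on 2]
Accessibility: 0R0, 0R1, 1R1
Branch closes: q and ~q both at 1.
All branches of the tableau close; one closing branch shown above.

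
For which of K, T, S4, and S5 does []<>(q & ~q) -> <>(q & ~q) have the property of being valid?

T-tableau for the negation ~([]<>(q & ~q) -> <>(q & ~q)):
1. ~([]<>(q & ~q) -> <>(q & ~q)), 0
2. []<>(q & ~q), 0
3. ~<>(q & ~q), 0
4. <>(q & ~q), 0
5. ~(q & ~q), 0
6. q, 0
7. q & ~q, 1
8. q, 1
9. ~q, 1
Accessibility: 0R0, 0R1, 1R1
Branch closes: q and ~q both at 1.
Every branch closes (one shown): valid in T, hence also in S4, S5 (every theorem of T is a theorem of S4 and S5).
K-tableau for the negation ~([]<>(q & ~q) -> <>(q & ~q)):
1. ~([]<>(q & ~q) -> <>(q & ~q)), 0
2. []<>(q & ~q), 0
3. ~<>(q & ~q), 0
Complete open branch: countermodel on a K-frame, so not valid in K.

T, S4, S5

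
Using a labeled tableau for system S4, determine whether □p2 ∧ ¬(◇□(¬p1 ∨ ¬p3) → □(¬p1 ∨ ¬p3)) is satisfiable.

Satisfiable

1. □p2 ∧ ¬(◇□(¬p1 ∨ ¬p3) → □(¬p1 ∨ ¬p3)), u
2. □p2, u
3. ¬(◇□(¬p1 ∨ ¬p3) → □(¬p1 ∨ ¬p3)), u
4. ◇□(¬p1 ∨ ¬p3), u
5. ¬□(¬p1 ∨ ¬p3), u
6. p2, u
7. □(¬p1 ∨ ¬p3), v
8. p2, v
9. ¬p1 ∨ ¬p3, v
10. ¬p3, v
11. ¬(¬p1 ∨ ¬p3), w
12. p1, w
13. p3, w
14. p2, w
Accessibility: uRu, uRv, uRw, vRv, wRw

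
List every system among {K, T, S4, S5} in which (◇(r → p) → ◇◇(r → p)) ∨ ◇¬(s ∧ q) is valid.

T, S4, S5

K-tableau for the negation ¬((◇(r → p) → ◇◇(r → p)) ∨ ◇¬(s ∧ q)):
1. ¬((◇(r → p) → ◇◇(r → p)) ∨ ◇¬(s ∧ q)), w0
2. ¬(◇(r → p) → ◇◇(r → p)), w0
3. ¬◇¬(s ∧ q), w0
4. ◇(r → p), w0
5. ¬◇◇(r → p), w0
6. r → p, w1
7. s ∧ q, w1
8. s, w1
9. q, w1
10. ¬◇(r → p), w1
11. p, w1
Accessibility: w0Rw1
Complete open branch: countermodel on a K-frame, so not valid in K.
T-tableau for the negation ¬((◇(r → p) → ◇◇(r → p)) ∨ ◇¬(s ∧ q)):
1. ¬((◇(r → p) → ◇◇(r → p)) ∨ ◇¬(s ∧ q)), w0
2. ¬(◇(r → p) → ◇◇(r → p)), w0
3. ¬◇¬(s ∧ q), w0
4. ◇(r → p), w0
5. ¬◇◇(r → p), w0
6. s ∧ q, w0
7. s, w0
8. q, w0
9. ¬◇(r → p), w0
10. ¬(r → p), w0
11. r, w0
12. ¬p, w0
13. r → p, w1
14. s ∧ q, w1
15. s, w1
16. q, w1
17. ¬◇(r → p), w1
18. ¬(r → p), w1
19. r, w1
20. ¬p, w1
21. p, w1
Accessibility: w0Rw0, w0Rw1, w1Rw1
Branch closes: p and ¬p both at w1.
Every branch closes (one shown): valid in T, hence also in S4, S5 (every theorem of T is a theorem of S4 and S5).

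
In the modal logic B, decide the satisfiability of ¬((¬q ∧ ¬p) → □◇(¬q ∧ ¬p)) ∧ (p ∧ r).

1. ¬((¬q ∧ ¬p) → □◇(¬q ∧ ¬p)) ∧ (p ∧ r), 0
2. ¬((¬q ∧ ¬p) → □◇(¬q ∧ ¬p)), 0
3. p ∧ r, 0
4. ¬q ∧ ¬p, 0
5. ¬□◇(¬q ∧ ¬p), 0
6. p, 0
7. r, 0
8. ¬q, 0
9. ¬p, 0
Accessibility: 0R0
Branch closes: p and ¬p both at 0.
(One branch shown.) All branches close.

Unsatisfiable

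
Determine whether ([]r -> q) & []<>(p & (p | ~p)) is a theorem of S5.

No, not valid

Tableau for the negation ~(([]r -> q) & []<>(p & (p | ~p))):
1. ~(([]r -> q) & []<>(p & (p | ~p))), w0
2. ~[]<>(p & (p | ~p)), w0
3. ~<>(p & (p | ~p)), w1
4. ~(p & (p | ~p)), w0
5. ~(p & (p | ~p)), w1
6. ~p, w0
7. ~p, w1
Accessibility: w0Rw0, w0Rw1, w1Rw0, w1Rw1
The negation has an open branch (countermodel exists).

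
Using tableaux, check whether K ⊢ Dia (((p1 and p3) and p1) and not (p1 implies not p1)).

Tableau for the negation not Dia (((p1 and p3) and p1) and not (p1 implies not p1)):
1. not Dia (((p1 and p3) and p1) and not (p1 implies not p1)), u
The negation has an open branch (countermodel exists).

No, not valid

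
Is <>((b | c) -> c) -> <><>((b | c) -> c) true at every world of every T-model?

Tableau for the negation ~(<>((b | c) -> c) -> <><>((b | c) -> c)):
1. ~(<>((b | c) -> c) -> <><>((b | c) -> c)), 0
2. <>((b | c) -> c), 0   [~->-rule on 1]
3. ~<><>((b | c) -> c), 0   [~->-rule on 1]
4. ~<>((b | c) -> c), 0   [~<>-rule on 3 via 0R0]
5. ~((b | c) -> c), 0   [~<>-rule on 4 via 0R0]
6. b | c, 0   [~->-rule on 5]
7. ~c, 0   [~->-rule on 5]
8. b, 0   [|-rule on 6 (branches; this branch)]
9. (b | c) -> c, 1   [<>-rule on 2: fresh world 1, 0R1]
10. ~<>((b | c) -> c), 1   [~<>-rule on 3 via 0R1]
11. ~((b | c) -> c), 1   [~<>-rule on 4 via 0R1]
12. b | c, 1   [~->-rule on 11]
13. ~c, 1   [~->-rule on 11]
14. ~(b | c), 1   [->-rule on 9 (branches; this branch)]
15. ~b, 1   [~|-rule on 14]
16. c, 1   [|-rule on 12 (branches; this branch)]
Accessibility: 0R0, 0R1, 1R1
Branch closes: c and ~c both at 1.
Every branch of the negation's tableau closes; the branch above is one of them.

Valid in T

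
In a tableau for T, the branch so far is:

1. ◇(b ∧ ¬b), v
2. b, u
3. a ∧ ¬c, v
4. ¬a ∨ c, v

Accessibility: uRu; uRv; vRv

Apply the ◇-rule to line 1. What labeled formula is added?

a fresh world w with vRw, and b ∧ ¬b at w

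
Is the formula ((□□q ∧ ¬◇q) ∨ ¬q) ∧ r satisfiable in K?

1. ((□□q ∧ ¬◇q) ∨ ¬q) ∧ r, u
2. (□□q ∧ ¬◇q) ∨ ¬q, u
3. r, u
4. ¬q, u

Satisfiable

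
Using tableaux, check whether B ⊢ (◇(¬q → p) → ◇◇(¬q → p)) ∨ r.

Tableau for the negation ¬((◇(¬q → p) → ◇◇(¬q → p)) ∨ r):
1. ¬((◇(¬q → p) → ◇◇(¬q → p)) ∨ r), w0
2. ¬(◇(¬q → p) → ◇◇(¬q → p)), w0
3. ¬r, w0
4. ◇(¬q → p), w0
5. ¬◇◇(¬q → p), w0
6. ¬◇(¬q → p), w0
7. ¬(¬q → p), w0
8. ¬q, w0
9. ¬p, w0
10. ¬q → p, w1
11. ¬◇(¬q → p), w1
12. ¬(¬q → p), w1
13. ¬q, w1
14. ¬p, w1
15. p, w1
Accessibility: w0Rw0, w0Rw1, w1Rw0, w1Rw1
Branch closes: p and ¬p both at w1.
Every branch of the negation's tableau closes; the branch above is one of them.

Valid in B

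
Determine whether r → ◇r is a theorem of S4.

Tableau for the negation ¬(r → ◇r):
1. ¬(r → ◇r), w0
2. r, w0
3. ¬◇r, w0
4. ¬r, w0
Accessibility: w0Rw0
Branch closes: r and ¬r both at w0.
Every branch of the negation's tableau closes; the branch above is one of them.

Valid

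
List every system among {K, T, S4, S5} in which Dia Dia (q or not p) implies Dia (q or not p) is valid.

S4, S5

T-tableau for the negation not (Dia Dia (q or not p) implies Dia (q or not p)):
1. not (Dia Dia (q or not p) implies Dia (q or not p)), u
2. Dia Dia (q or not p), u   [neg-implies-rule on 1]
3. not Dia (q or not p), u   [neg-implies-rule on 1]
4. not (q or not p), u   [neg-Dia-rule on 3 via uRu]
5. not q, u   [neg-or-rule on 4]
6. p, u   [neg-or-rule on 4]
7. Dia (q or not p), v   [Dia-rule on 2: fresh world v, uRv]
8. not (q or not p), v   [neg-Dia-rule on 3 via uRv]
9. not q, v   [neg-or-rule on 8]
10. p, v   [neg-or-rule on 8]
11. q or not p, w   [Dia-rule on 7: fresh world w, vRw]
12. not p, w   [or-rule on 11 (branches; this branch)]
Accessibility: uRu, uRv, vRv, vRw, wRw
Complete open branch: countermodel on a T-frame, so not valid in T, nor in K (the same frame is also a K-frame).
S4-tableau for the negation not (Dia Dia (q or not p) implies Dia (q or not p)):
1. not (Dia Dia (q or not p) implies Dia (q or not p)), u
2. Dia Dia (q or not p), u   [neg-implies-rule on 1]
3. not Dia (q or not p), u   [neg-implies-rule on 1]
4. not (q or not p), u   [neg-Dia-rule on 3 via uRu]
5. not q, u   [neg-or-rule on 4]
6. p, u   [neg-or-rule on 4]
7. Dia (q or not p), v   [Dia-rule on 2: fresh world v, uRv]
8. not (q or not p), v   [neg-Dia-rule on 3 via uRv]
9. not q, v   [neg-or-rule on 8]
10. p, v   [neg-or-rule on 8]
11. q or not p, w   [Dia-rule on 7: fresh world w, vRw]
12. not (q or not p), w   [neg-Dia-rule on 3 via uRw]
13. not q, w   [neg-or-rule on 12]
14. p, w   [neg-or-rule on 12]
15. not p, w   [or-rule on 11 (branches; this branch)]
Accessibility: uRu, uRv, uRw, vRv, vRw, wRw
Branch closes: p and not p both at w.
Every branch closes (one shown): valid in S4, hence also in S5 (every theorem of S4 is a theorem of S5).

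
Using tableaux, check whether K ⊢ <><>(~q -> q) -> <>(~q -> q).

No, not valid

Tableau for the negation ~(<><>(~q -> q) -> <>(~q -> q)):
1. ~(<><>(~q -> q) -> <>(~q -> q)), u
2. <><>(~q -> q), u
3. ~<>(~q -> q), u
4. <>(~q -> q), v
5. ~(~q -> q), v
6. ~q, v
7. ~q -> q, w
8. q, w
Accessibility: uRv, vRw
The negation has an open branch (countermodel exists).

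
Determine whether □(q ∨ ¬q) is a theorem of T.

Yes, valid

Tableau for the negation ¬□(q ∨ ¬q):
1. ¬□(q ∨ ¬q), w0
2. ¬(q ∨ ¬q), w1
3. ¬q, w1
4. q, w1
Accessibility: w0Rw0, w0Rw1, w1Rw1
Branch closes: q and ¬q both at w1.
Every branch of the negation's tableau closes; the branch above is one of them.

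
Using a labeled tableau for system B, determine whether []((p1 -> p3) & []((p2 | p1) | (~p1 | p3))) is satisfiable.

1. []((p1 -> p3) & []((p2 | p1) | (~p1 | p3))), u
2. (p1 -> p3) & []((p2 | p1) | (~p1 | p3)), u
3. p1 -> p3, u
4. []((p2 | p1) | (~p1 | p3)), u
5. (p2 | p1) | (~p1 | p3), u
6. p3, u
7. ~p1 | p3, u
Accessibility: uRu

Yes, satisfiable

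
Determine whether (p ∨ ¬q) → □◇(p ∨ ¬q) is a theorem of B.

Tableau for the negation ¬((p ∨ ¬q) → □◇(p ∨ ¬q)):
1. ¬((p ∨ ¬q) → □◇(p ∨ ¬q)), u
2. p ∨ ¬q, u   [¬→-rule on 1]
3. ¬□◇(p ∨ ¬q), u   [¬→-rule on 1]
4. ¬q, u   [∨-rule on 2 (branches; this branch)]
5. ¬◇(p ∨ ¬q), v   [¬□-rule on 3: fresh world v, uRv]
6. ¬(p ∨ ¬q), u   [¬◇-rule on 5 via vRu]
7. ¬p, u   [¬∨-rule on 6]
8. q, u   [¬∨-rule on 6]
Accessibility: uRu, uRv, vRu, vRv
Branch closes: q and ¬q both at u.
Every branch of the negation's tableau closes; the branch above is one of them.

Yes, valid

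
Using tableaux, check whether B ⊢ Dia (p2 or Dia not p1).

No, not valid

Tableau for the negation not Dia (p2 or Dia not p1):
1. not Dia (p2 or Dia not p1), 0
2. not (p2 or Dia not p1), 0
3. not p2, 0
4. not Dia not p1, 0
5. p1, 0
Accessibility: 0R0
The negation has an open branch (countermodel exists).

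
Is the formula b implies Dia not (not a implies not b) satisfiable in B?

1. b implies Dia not (not a implies not b), w0
2. Dia not (not a implies not b), w0
3. not (not a implies not b), w1
4. not a, w1
5. b, w1
Accessibility: w0Rw0, w0Rw1, w1Rw0, w1Rw1

Yes, satisfiable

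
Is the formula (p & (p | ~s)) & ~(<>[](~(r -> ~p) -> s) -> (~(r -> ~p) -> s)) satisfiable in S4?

1. (p & (p | ~s)) & ~(<>[](~(r -> ~p) -> s) -> (~(r -> ~p) -> s)), 0
2. p & (p | ~s), 0
3. ~(<>[](~(r -> ~p) -> s) -> (~(r -> ~p) -> s)), 0
4. p, 0
5. p | ~s, 0
6. <>[](~(r -> ~p) -> s), 0
7. ~(~(r -> ~p) -> s), 0
8. ~(r -> ~p), 0
9. ~s, 0
10. r, 0
11. [](~(r -> ~p) -> s), 1
12. ~(r -> ~p) -> s, 1
13. s, 1
Accessibility: 0R0, 0R1, 1R1

Satisfiable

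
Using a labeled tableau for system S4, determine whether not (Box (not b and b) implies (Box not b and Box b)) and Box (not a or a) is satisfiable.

Unsatisfiable

1. not (Box (not b and b) implies (Box not b and Box b)) and Box (not a or a), w0
2. not (Box (not b and b) implies (Box not b and Box b)), w0
3. Box (not a or a), w0
4. Box (not b and b), w0
5. not (Box not b and Box b), w0
6. not a or a, w0
7. not b and b, w0
8. not b, w0
9. b, w0
Accessibility: w0Rw0
Branch closes: b and not b both at w0.
All branches of the tableau close; one closing branch shown above.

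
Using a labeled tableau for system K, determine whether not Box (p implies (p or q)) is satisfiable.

1. not Box (p implies (p or q)), u
2. not (p implies (p or q)), v
3. p, v
4. not (p or q), v
5. not p, v
6. not q, v
Accessibility: uRv
Branch closes: p and not p both at v.
Every branch closes; the branch above is one of them.

No, unsatisfiable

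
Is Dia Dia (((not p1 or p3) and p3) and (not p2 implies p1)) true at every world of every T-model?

Tableau for the negation not Dia Dia (((not p1 or p3) and p3) and (not p2 implies p1)):
1. not Dia Dia (((not p1 or p3) and p3) and (not p2 implies p1)), w0
2. not Dia (((not p1 or p3) and p3) and (not p2 implies p1)), w0
3. not (((not p1 or p3) and p3) and (not p2 implies p1)), w0
4. not (not p2 implies p1), w0
5. not p2, w0
6. not p1, w0
Accessibility: w0Rw0
The negation has an open branch (countermodel exists).

Invalid (countermodel exists)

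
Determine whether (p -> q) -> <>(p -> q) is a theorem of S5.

Valid in S5

Tableau for the negation ~((p -> q) -> <>(p -> q)):
1. ~((p -> q) -> <>(p -> q)), u
2. p -> q, u   [~->-rule on 1]
3. ~<>(p -> q), u   [~->-rule on 1]
4. ~(p -> q), u   [~<>-rule on 3 via uRu]
5. p, u   [~->-rule on 4]
6. ~q, u   [~->-rule on 4]
7. q, u   [->-rule on 2 (branches; this branch)]
Accessibility: uRu
Branch closes: q and ~q both at u.
Every branch of the negation's tableau closes; the branch above is one of them.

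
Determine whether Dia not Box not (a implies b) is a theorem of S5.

Tableau for the negation not Dia not Box not (a implies b):
1. not Dia not Box not (a implies b), w0
2. Box not (a implies b), w0
3. not (a implies b), w0
4. a, w0
5. not b, w0
Accessibility: w0Rw0
The negation has an open branch (countermodel exists).

Invalid (countermodel exists)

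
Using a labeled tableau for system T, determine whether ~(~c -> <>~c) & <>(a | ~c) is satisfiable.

No, unsatisfiable

1. ~(~c -> <>~c) & <>(a | ~c), w0
2. ~(~c -> <>~c), w0   [&-rule on 1]
3. <>(a | ~c), w0   [&-rule on 1]
4. ~c, w0   [~->-rule on 2]
5. ~<>~c, w0   [~->-rule on 2]
6. c, w0   [~<>-rule on 5 via w0Rw0]
Accessibility: w0Rw0
Branch closes: c and ~c both at w0.
Every branch closes; the branch above is one of them.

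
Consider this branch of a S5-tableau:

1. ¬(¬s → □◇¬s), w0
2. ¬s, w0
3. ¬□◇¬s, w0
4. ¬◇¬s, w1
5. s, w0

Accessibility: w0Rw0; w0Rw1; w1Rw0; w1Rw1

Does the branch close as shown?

Yes, closed

Both s and ¬s appear at w0.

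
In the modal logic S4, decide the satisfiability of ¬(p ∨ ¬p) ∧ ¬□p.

1. ¬(p ∨ ¬p) ∧ ¬□p, w0
2. ¬(p ∨ ¬p), w0
3. ¬□p, w0
4. ¬p, w0
5. p, w0
Accessibility: w0Rw0
Branch closes: p and ¬p both at w0.
Every branch closes; the branch above is one of them.

Unsatisfiable (every branch closes)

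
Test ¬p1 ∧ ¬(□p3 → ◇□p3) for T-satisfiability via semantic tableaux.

1. ¬p1 ∧ ¬(□p3 → ◇□p3), u
2. ¬p1, u
3. ¬(□p3 → ◇□p3), u
4. □p3, u
5. ¬◇□p3, u
6. p3, u
7. ¬□p3, u
8. ¬p3, v
9. p3, v
Accessibility: uRu, uRv, vRv
Branch closes: p3 and ¬p3 both at v.
All branches of the tableau close; one closing branch shown above.

Unsatisfiable (every branch closes)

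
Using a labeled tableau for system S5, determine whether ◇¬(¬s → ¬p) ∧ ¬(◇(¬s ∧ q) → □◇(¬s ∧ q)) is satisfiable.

Unsatisfiable

1. ◇¬(¬s → ¬p) ∧ ¬(◇(¬s ∧ q) → □◇(¬s ∧ q)), w0
2. ◇¬(¬s → ¬p), w0
3. ¬(◇(¬s ∧ q) → □◇(¬s ∧ q)), w0
4. ◇(¬s ∧ q), w0
5. ¬□◇(¬s ∧ q), w0
6. ¬(¬s → ¬p), w1
7. ¬s, w1
8. p, w1
9. ¬s ∧ q, w2
10. ¬s, w2
11. q, w2
12. ¬◇(¬s ∧ q), w3
13. ¬(¬s ∧ q), w0
14. ¬(¬s ∧ q), w1
15. ¬(¬s ∧ q), w2
16. ¬(¬s ∧ q), w3
17. ¬q, w0
18. ¬q, w1
19. ¬q, w2
Accessibility: w0Rw0, w0Rw1, w0Rw2, w0Rw3, w1Rw0, w1Rw1, w1Rw2, w1Rw3, w2Rw0, w2Rw1, w2Rw2, w2Rw3, w3Rw0, w3Rw1, w3Rw2, w3Rw3
Branch closes: q and ¬q both at w2.
All branches of the tableau close; one closing branch shown above.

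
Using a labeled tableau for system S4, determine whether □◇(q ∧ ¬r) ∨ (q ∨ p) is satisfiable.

1. □◇(q ∧ ¬r) ∨ (q ∨ p), w0
2. q ∨ p, w0
3. p, w0
Accessibility: w0Rw0

Satisfiable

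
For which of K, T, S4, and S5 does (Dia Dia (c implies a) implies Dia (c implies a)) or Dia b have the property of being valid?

T-tableau for the negation not ((Dia Dia (c implies a) implies Dia (c implies a)) or Dia b):
1. not ((Dia Dia (c implies a) implies Dia (c implies a)) or Dia b), 0
2. not (Dia Dia (c implies a) implies Dia (c implies a)), 0   [neg-or-rule on 1]
3. not Dia b, 0   [neg-or-rule on 1]
4. Dia Dia (c implies a), 0   [neg-implies-rule on 2]
5. not Dia (c implies a), 0   [neg-implies-rule on 2]
6. not b, 0   [neg-Dia-rule on 3 via 0R0]
7. not (c implies a), 0   [neg-Dia-rule on 5 via 0R0]
8. c, 0   [neg-implies-rule on 7]
9. not a, 0   [neg-implies-rule on 7]
10. Dia (c implies a), 1   [Dia-rule on 4: fresh world 1, 0R1]
11. not b, 1   [neg-Dia-rule on 3 via 0R1]
12. not (c implies a), 1   [neg-Dia-rule on 5 via 0R1]
13. c, 1   [neg-implies-rule on 12]
14. not a, 1   [neg-implies-rule on 12]
15. c implies a, 2   [Dia-rule on 10: fresh world 2, 1R2]
16. a, 2   [implies-rule on 15 (branches; this branch)]
Accessibility: 0R0, 0R1, 1R1, 1R2, 2R2
Complete open branch: countermodel on a T-frame, so not valid in T, nor in K (the same frame is also a K-frame).
S4-tableau for the negation not ((Dia Dia (c implies a) implies Dia (c implies a)) or Dia b):
1. not ((Dia Dia (c implies a) implies Dia (c implies a)) or Dia b), 0
2. not (Dia Dia (c implies a) implies Dia (c implies a)), 0   [neg-or-rule on 1]
3. not Dia b, 0   [neg-or-rule on 1]
4. Dia Dia (c implies a), 0   [neg-implies-rule on 2]
5. not Dia (c implies a), 0   [neg-implies-rule on 2]
6. not b, 0   [neg-Dia-rule on 3 via 0R0]
7. not (c implies a), 0   [neg-Dia-rule on 5 via 0R0]
8. c, 0   [neg-implies-rule on 7]
9. not a, 0   [neg-implies-rule on 7]
10. Dia (c implies a), 1   [Dia-rule on 4: fresh world 1, 0R1]
11. not b, 1   [neg-Dia-rule on 3 via 0R1]
12. not (c implies a), 1   [neg-Dia-rule on 5 via 0R1]
13. c, 1   [neg-implies-rule on 12]
14. not a, 1   [neg-implies-rule on 12]
15. c implies a, 2   [Dia-rule on 10: fresh world 2, 1R2]
16. not b, 2   [neg-Dia-rule on 3 via 0R2]
17. not (c implies a), 2   [neg-Dia-rule on 5 via 0R2]
18. c, 2   [neg-implies-rule on 17]
19. not a, 2   [neg-implies-rule on 17]
20. a, 2   [implies-rule on 15 (branches; this branch)]
Accessibility: 0R0, 0R1, 0R2, 1R1, 1R2, 2R2
Branch closes: a and not a both at 2.
Every branch closes (one shown): valid in S4, hence also in S5 (every theorem of S4 is a theorem of S5).

S4, S5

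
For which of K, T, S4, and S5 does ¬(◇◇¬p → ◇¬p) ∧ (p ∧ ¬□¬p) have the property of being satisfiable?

K, T

S4-tableau for the formula:
1. ¬(◇◇¬p → ◇¬p) ∧ (p ∧ ¬□¬p), 0
2. ¬(◇◇¬p → ◇¬p), 0
3. p ∧ ¬□¬p, 0
4. ◇◇¬p, 0
5. ¬◇¬p, 0
6. p, 0
7. ¬□¬p, 0
8. ◇¬p, 1
9. p, 1
10. p, 2
11. ¬p, 3
12. p, 3
Accessibility: 0R0, 0R1, 0R2, 0R3, 1R1, 1R3, 2R2, 3R3
Branch closes: p and ¬p both at 3.
Every branch closes (one shown): unsatisfiable in S4, hence also in S5 (every S5-frame is an S4-frame).
T-tableau for the formula:
1. ¬(◇◇¬p → ◇¬p) ∧ (p ∧ ¬□¬p), 0
2. ¬(◇◇¬p → ◇¬p), 0
3. p ∧ ¬□¬p, 0
4. ◇◇¬p, 0
5. ¬◇¬p, 0
6. p, 0
7. ¬□¬p, 0
8. ◇¬p, 1
9. p, 1
10. p, 2
11. ¬p, 3
Accessibility: 0R0, 0R1, 0R2, 1R1, 1R3, 2R2, 3R3
Complete open branch: satisfiable in T, hence also in K (this T-model is also a K-model).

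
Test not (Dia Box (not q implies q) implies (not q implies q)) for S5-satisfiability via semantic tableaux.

Unsatisfiable

1. not (Dia Box (not q implies q) implies (not q implies q)), 0
2. Dia Box (not q implies q), 0
3. not (not q implies q), 0
4. not q, 0
5. Box (not q implies q), 1
6. not q implies q, 0
7. not q implies q, 1
8. q, 0
Accessibility: 0R0, 0R1, 1R0, 1R1
Branch closes: q and not q both at 0.
All branches of the tableau close; one closing branch shown above.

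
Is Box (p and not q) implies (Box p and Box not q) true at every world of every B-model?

Valid in B

Tableau for the negation not (Box (p and not q) implies (Box p and Box not q)):
1. not (Box (p and not q) implies (Box p and Box not q)), u
2. Box (p and not q), u
3. not (Box p and Box not q), u
4. p and not q, u
5. p, u
6. not q, u
7. not Box not q, u
8. q, v
9. p and not q, v
10. p, v
11. not q, v
Accessibility: uRu, uRv, vRu, vRv
Branch closes: q and not q both at v.
All branches of the negation close; one closing branch shown above.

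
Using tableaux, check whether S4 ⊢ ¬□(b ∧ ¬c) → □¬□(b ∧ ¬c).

Tableau for the negation ¬(¬□(b ∧ ¬c) → □¬□(b ∧ ¬c)):
1. ¬(¬□(b ∧ ¬c) → □¬□(b ∧ ¬c)), 0
2. ¬□(b ∧ ¬c), 0
3. ¬□¬□(b ∧ ¬c), 0
4. ¬(b ∧ ¬c), 1
5. c, 1
6. □(b ∧ ¬c), 2
7. b ∧ ¬c, 2
8. b, 2
9. ¬c, 2
Accessibility: 0R0, 0R1, 0R2, 1R1, 2R2
The negation has an open branch (countermodel exists).

No, not valid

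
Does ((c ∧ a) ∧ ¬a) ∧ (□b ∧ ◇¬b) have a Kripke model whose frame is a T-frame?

No, unsatisfiable

1. ((c ∧ a) ∧ ¬a) ∧ (□b ∧ ◇¬b), 0
2. (c ∧ a) ∧ ¬a, 0
3. □b ∧ ◇¬b, 0
4. c ∧ a, 0
5. ¬a, 0
6. □b, 0
7. ◇¬b, 0
8. c, 0
9. a, 0
Accessibility: 0R0
Branch closes: a and ¬a both at 0.
Every branch closes; the branch above is one of them.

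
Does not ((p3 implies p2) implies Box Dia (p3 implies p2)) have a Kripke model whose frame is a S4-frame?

Satisfiable (open branch found)

1. not ((p3 implies p2) implies Box Dia (p3 implies p2)), w0
2. p3 implies p2, w0
3. not Box Dia (p3 implies p2), w0
4. p2, w0
5. not Dia (p3 implies p2), w1
6. not (p3 implies p2), w1
7. p3, w1
8. not p2, w1
Accessibility: w0Rw0, w0Rw1, w1Rw1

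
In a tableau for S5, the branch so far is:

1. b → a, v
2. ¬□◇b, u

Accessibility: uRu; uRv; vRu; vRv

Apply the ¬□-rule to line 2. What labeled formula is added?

a fresh world w with uRw, and ¬◇b at w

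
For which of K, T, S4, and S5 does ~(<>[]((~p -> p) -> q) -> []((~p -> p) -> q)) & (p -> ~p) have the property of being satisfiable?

K, T, S4

S5-tableau for the formula:
1. ~(<>[]((~p -> p) -> q) -> []((~p -> p) -> q)) & (p -> ~p), 0
2. ~(<>[]((~p -> p) -> q) -> []((~p -> p) -> q)), 0
3. p -> ~p, 0
4. <>[]((~p -> p) -> q), 0
5. ~[]((~p -> p) -> q), 0
6. ~p, 0
7. []((~p -> p) -> q), 1
8. (~p -> p) -> q, 0
9. (~p -> p) -> q, 1
10. ~(~p -> p), 0
11. ~(~p -> p), 1
12. ~p, 1
13. ~((~p -> p) -> q), 2
14. ~p -> p, 2
15. ~q, 2
16. (~p -> p) -> q, 2
17. p, 2
18. ~(~p -> p), 2
19. ~p, 2
Accessibility: 0R0, 0R1, 0R2, 1R0, 1R1, 1R2, 2R0, 2R1, 2R2
Branch closes: p and ~p both at 2.
Every branch closes (one shown): unsatisfiable in S5.
S4-tableau for the formula:
1. ~(<>[]((~p -> p) -> q) -> []((~p -> p) -> q)) & (p -> ~p), 0
2. ~(<>[]((~p -> p) -> q) -> []((~p -> p) -> q)), 0
3. p -> ~p, 0
4. <>[]((~p -> p) -> q), 0
5. ~[]((~p -> p) -> q), 0
6. ~p, 0
7. []((~p -> p) -> q), 1
8. (~p -> p) -> q, 1
9. q, 1
10. ~((~p -> p) -> q), 2
11. ~p -> p, 2
12. ~q, 2
13. p, 2
Accessibility: 0R0, 0R1, 0R2, 1R1, 2R2
Complete open branch: satisfiable in S4, hence also in K, T (this S4-model is also a K-model and a T-model).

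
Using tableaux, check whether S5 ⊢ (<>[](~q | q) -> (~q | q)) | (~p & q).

Tableau for the negation ~((<>[](~q | q) -> (~q | q)) | (~p & q)):
1. ~((<>[](~q | q) -> (~q | q)) | (~p & q)), 0
2. ~(<>[](~q | q) -> (~q | q)), 0
3. ~(~p & q), 0
4. <>[](~q | q), 0
5. ~(~q | q), 0
6. q, 0
7. ~q, 0
Accessibility: 0R0
Branch closes: q and ~q both at 0.
Every branch of the negation's tableau closes; the branch above is one of them.

Valid in S5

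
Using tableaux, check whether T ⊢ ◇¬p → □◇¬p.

Tableau for the negation ¬(◇¬p → □◇¬p):
1. ¬(◇¬p → □◇¬p), 0
2. ◇¬p, 0   [¬→-rule on 1]
3. ¬□◇¬p, 0   [¬→-rule on 1]
4. ¬p, 1   [◇-rule on 2: fresh world 1, 0R1]
5. ¬◇¬p, 2   [¬□-rule on 3: fresh world 2, 0R2]
6. p, 2   [¬◇-rule on 5 via 2R2]
Accessibility: 0R0, 0R1, 0R2, 1R1, 2R2
The negation has an open branch (countermodel exists).

Not valid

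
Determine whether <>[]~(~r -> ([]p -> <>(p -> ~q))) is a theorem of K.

Tableau for the negation ~<>[]~(~r -> ([]p -> <>(p -> ~q))):
1. ~<>[]~(~r -> ([]p -> <>(p -> ~q))), 0
The negation has an open branch (countermodel exists).

No, not valid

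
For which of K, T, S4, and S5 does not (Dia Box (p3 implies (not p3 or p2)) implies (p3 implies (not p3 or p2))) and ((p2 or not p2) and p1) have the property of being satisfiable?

S4-tableau for the formula:
1. not (Dia Box (p3 implies (not p3 or p2)) implies (p3 implies (not p3 or p2))) and ((p2 or not p2) and p1), w0
2. not (Dia Box (p3 implies (not p3 or p2)) implies (p3 implies (not p3 or p2))), w0
3. (p2 or not p2) and p1, w0
4. Dia Box (p3 implies (not p3 or p2)), w0
5. not (p3 implies (not p3 or p2)), w0
6. p2 or not p2, w0
7. p1, w0
8. p3, w0
9. not (not p3 or p2), w0
10. not p2, w0
11. Box (p3 implies (not p3 or p2)), w1
12. p3 implies (not p3 or p2), w1
13. not p3 or p2, w1
14. p2, w1
Accessibility: w0Rw0, w0Rw1, w1Rw1
Complete open branch: satisfiable in S4, hence also in K, T (this S4-model is also a K-model and a T-model).
S5-tableau for the formula:
1. not (Dia Box (p3 implies (not p3 or p2)) implies (p3 implies (not p3 or p2))) and ((p2 or not p2) and p1), w0
2. not (Dia Box (p3 implies (not p3 or p2)) implies (p3 implies (not p3 or p2))), w0
3. (p2 or not p2) and p1, w0
4. Dia Box (p3 implies (not p3 or p2)), w0
5. not (p3 implies (not p3 or p2)), w0
6. p2 or not p2, w0
7. p1, w0
8. p3, w0
9. not (not p3 or p2), w0
10. not p2, w0
11. Box (p3 implies (not p3 or p2)), w1
12. p3 implies (not p3 or p2), w0
13. p3 implies (not p3 or p2), w1
14. not p3 or p2, w0
15. not p3 or p2, w1
16. p2, w0
Accessibility: w0Rw0, w0Rw1, w1Rw0, w1Rw1
Branch closes: p2 and not p2 both at w0.
Every branch closes (one shown): unsatisfiable in S5.

K, T, S4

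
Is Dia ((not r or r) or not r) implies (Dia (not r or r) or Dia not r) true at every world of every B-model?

Tableau for the negation not (Dia ((not r or r) or not r) implies (Dia (not r or r) or Dia not r)):
1. not (Dia ((not r or r) or not r) implies (Dia (not r or r) or Dia not r)), w0
2. Dia ((not r or r) or not r), w0   [neg-implies-rule on 1]
3. not (Dia (not r or r) or Dia not r), w0   [neg-implies-rule on 1]
4. not Dia (not r or r), w0   [neg-or-rule on 3]
5. not Dia not r, w0   [neg-or-rule on 3]
6. not (not r or r), w0   [neg-Dia-rule on 4 via w0Rw0]
7. r, w0   [neg-or-rule on 6]
8. not r, w0   [neg-or-rule on 6]
Accessibility: w0Rw0
Branch closes: r and not r both at w0.
All branches of the negation close; one closing branch shown above.

Valid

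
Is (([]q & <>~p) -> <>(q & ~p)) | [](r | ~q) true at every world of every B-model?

Tableau for the negation ~((([]q & <>~p) -> <>(q & ~p)) | [](r | ~q)):
1. ~((([]q & <>~p) -> <>(q & ~p)) | [](r | ~q)), u
2. ~(([]q & <>~p) -> <>(q & ~p)), u
3. ~[](r | ~q), u
4. []q & <>~p, u
5. ~<>(q & ~p), u
6. []q, u
7. <>~p, u
8. ~(q & ~p), u
9. q, u
10. p, u
11. ~(r | ~q), v
12. ~r, v
13. q, v
14. ~(q & ~p), v
15. p, v
16. ~p, w
17. ~(q & ~p), w
18. q, w
19. p, w
Accessibility: uRu, uRv, uRw, vRu, vRv, wRu, wRw
Branch closes: p and ~p both at w.
All branches of the negation close; one closing branch shown above.

Valid in B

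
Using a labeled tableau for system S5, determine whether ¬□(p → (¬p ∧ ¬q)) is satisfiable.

1. ¬□(p → (¬p ∧ ¬q)), 0
2. ¬(p → (¬p ∧ ¬q)), 1
3. p, 1
4. ¬(¬p ∧ ¬q), 1
5. q, 1
Accessibility: 0R0, 0R1, 1R0, 1R1

Yes, satisfiable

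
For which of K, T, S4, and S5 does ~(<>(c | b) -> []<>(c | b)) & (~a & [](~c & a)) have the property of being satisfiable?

K

K-tableau for the formula:
1. ~(<>(c | b) -> []<>(c | b)) & (~a & [](~c & a)), w0
2. ~(<>(c | b) -> []<>(c | b)), w0   [&-rule on 1]
3. ~a & [](~c & a), w0   [&-rule on 1]
4. <>(c | b), w0   [~->-rule on 2]
5. ~[]<>(c | b), w0   [~->-rule on 2]
6. ~a, w0   [&-rule on 3]
7. [](~c & a), w0   [&-rule on 3]
8. c | b, w1   [<>-rule on 4: fresh world w1, w0Rw1]
9. ~c & a, w1   [[]-rule on 7 via w0Rw1]
10. ~c, w1   [&-rule on 9]
11. a, w1   [&-rule on 9]
12. b, w1   [|-rule on 8 (branches; this branch)]
13. ~<>(c | b), w2   [~[]-rule on 5: fresh world w2, w0Rw2]
14. ~c & a, w2   [[]-rule on 7 via w0Rw2]
15. ~c, w2   [&-rule on 14]
16. a, w2   [&-rule on 14]
Accessibility: w0Rw1, w0Rw2
Complete open branch: satisfiable in K.
T-tableau for the formula:
1. ~(<>(c | b) -> []<>(c | b)) & (~a & [](~c & a)), w0
2. ~(<>(c | b) -> []<>(c | b)), w0   [&-rule on 1]
3. ~a & [](~c & a), w0   [&-rule on 1]
4. <>(c | b), w0   [~->-rule on 2]
5. ~[]<>(c | b), w0   [~->-rule on 2]
6. ~a, w0   [&-rule on 3]
7. [](~c & a), w0   [&-rule on 3]
8. ~c & a, w0   [[]-rule on 7 via w0Rw0]
9. ~c, w0   [&-rule on 8]
10. a, w0   [&-rule on 8]
Accessibility: w0Rw0
Branch closes: a and ~a both at w0.
Every branch closes (one shown): unsatisfiable in T, hence also in S4, S5 (every S4/S5-frame is a T-frame).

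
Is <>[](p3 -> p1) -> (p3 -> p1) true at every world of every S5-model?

Valid

Tableau for the negation ~(<>[](p3 -> p1) -> (p3 -> p1)):
1. ~(<>[](p3 -> p1) -> (p3 -> p1)), u
2. <>[](p3 -> p1), u
3. ~(p3 -> p1), u
4. p3, u
5. ~p1, u
6. [](p3 -> p1), v
7. p3 -> p1, u
8. p3 -> p1, v
9. p1, u
Accessibility: uRu, uRv, vRu, vRv
Branch closes: p1 and ~p1 both at u.
Every branch of the negation's tableau closes; the branch above is one of them.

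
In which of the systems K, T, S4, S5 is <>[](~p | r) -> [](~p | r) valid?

S5

S5-tableau for the negation ~(<>[](~p | r) -> [](~p | r)):
1. ~(<>[](~p | r) -> [](~p | r)), w0
2. <>[](~p | r), w0
3. ~[](~p | r), w0
4. [](~p | r), w1
5. ~p | r, w0
6. ~p | r, w1
7. r, w0
8. r, w1
9. ~(~p | r), w2
10. p, w2
11. ~r, w2
12. ~p | r, w2
13. r, w2
Accessibility: w0Rw0, w0Rw1, w0Rw2, w1Rw0, w1Rw1, w1Rw2, w2Rw0, w2Rw1, w2Rw2
Branch closes: r and ~r both at w2.
Every branch closes (one shown): valid in S5.
S4-tableau for the negation ~(<>[](~p | r) -> [](~p | r)):
1. ~(<>[](~p | r) -> [](~p | r)), w0
2. <>[](~p | r), w0
3. ~[](~p | r), w0
4. [](~p | r), w1
5. ~p | r, w1
6. r, w1
7. ~(~p | r), w2
8. p, w2
9. ~r, w2
Accessibility: w0Rw0, w0Rw1, w0Rw2, w1Rw1, w2Rw2
Complete open branch: countermodel on an S4-frame, so not valid in S4, nor in K, T (the same frame is also a K-frame and a T-frame).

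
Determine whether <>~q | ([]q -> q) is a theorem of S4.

Yes, valid

Tableau for the negation ~(<>~q | ([]q -> q)):
1. ~(<>~q | ([]q -> q)), w0
2. ~<>~q, w0
3. ~([]q -> q), w0
4. []q, w0
5. ~q, w0
6. q, w0
Accessibility: w0Rw0
Branch closes: q and ~q both at w0.
All branches of the negation close; one closing branch shown above.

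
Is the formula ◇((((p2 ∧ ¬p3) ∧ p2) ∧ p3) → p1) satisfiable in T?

Yes, satisfiable

1. ◇((((p2 ∧ ¬p3) ∧ p2) ∧ p3) → p1), w0
2. (((p2 ∧ ¬p3) ∧ p2) ∧ p3) → p1, w1   [◇-rule on 1: fresh world w1, w0Rw1]
3. p1, w1   [→-rule on 2 (branches; this branch)]
Accessibility: w0Rw0, w0Rw1, w1Rw1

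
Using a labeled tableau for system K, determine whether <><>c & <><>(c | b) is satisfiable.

1. <><>c & <><>(c | b), 0
2. <><>c, 0
3. <><>(c | b), 0
4. <>c, 1
5. <>(c | b), 2
6. c, 3
7. c | b, 4
8. b, 4
Accessibility: 0R1, 0R2, 1R3, 2R4

Satisfiable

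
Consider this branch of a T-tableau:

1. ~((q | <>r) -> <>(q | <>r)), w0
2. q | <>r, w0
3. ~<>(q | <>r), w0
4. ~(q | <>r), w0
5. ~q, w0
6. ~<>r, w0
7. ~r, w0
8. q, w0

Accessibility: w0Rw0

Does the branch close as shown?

Both q and ~q appear at w0.

Closed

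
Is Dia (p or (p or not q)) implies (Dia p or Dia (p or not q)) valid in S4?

Tableau for the negation not (Dia (p or (p or not q)) implies (Dia p or Dia (p or not q))):
1. not (Dia (p or (p or not q)) implies (Dia p or Dia (p or not q))), w0
2. Dia (p or (p or not q)), w0
3. not (Dia p or Dia (p or not q)), w0
4. not Dia p, w0
5. not Dia (p or not q), w0
6. not p, w0
7. not (p or not q), w0
8. q, w0
9. p or (p or not q), w1
10. not p, w1
11. not (p or not q), w1
12. q, w1
13. p or not q, w1
14. not q, w1
Accessibility: w0Rw0, w0Rw1, w1Rw1
Branch closes: q and not q both at w1.
All branches of the negation close; one closing branch shown above.

Valid in S4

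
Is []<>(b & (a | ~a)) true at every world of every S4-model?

Tableau for the negation ~[]<>(b & (a | ~a)):
1. ~[]<>(b & (a | ~a)), u
2. ~<>(b & (a | ~a)), v   [~[]-rule on 1: fresh world v, uRv]
3. ~(b & (a | ~a)), v   [~<>-rule on 2 via vRv]
4. ~b, v   [~&-rule on 3 (branches; this branch)]
Accessibility: uRu, uRv, vRv
The negation has an open branch (countermodel exists).

Not valid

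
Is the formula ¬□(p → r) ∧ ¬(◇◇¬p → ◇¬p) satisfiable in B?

Satisfiable

1. ¬□(p → r) ∧ ¬(◇◇¬p → ◇¬p), u
2. ¬□(p → r), u
3. ¬(◇◇¬p → ◇¬p), u
4. ◇◇¬p, u
5. ¬◇¬p, u
6. p, u
7. ¬(p → r), v
8. p, v
9. ¬r, v
10. ◇¬p, w
11. p, w
12. ¬p, x
Accessibility: uRu, uRv, uRw, vRu, vRv, wRu, wRw, wRx, xRw, xRx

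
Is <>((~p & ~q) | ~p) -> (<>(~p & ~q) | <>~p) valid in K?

Yes, valid

Tableau for the negation ~(<>((~p & ~q) | ~p) -> (<>(~p & ~q) | <>~p)):
1. ~(<>((~p & ~q) | ~p) -> (<>(~p & ~q) | <>~p)), u
2. <>((~p & ~q) | ~p), u
3. ~(<>(~p & ~q) | <>~p), u
4. ~<>(~p & ~q), u
5. ~<>~p, u
6. (~p & ~q) | ~p, v
7. ~(~p & ~q), v
8. p, v
9. ~p & ~q, v
10. ~p, v
11. ~q, v
Accessibility: uRv
Branch closes: p and ~p both at v.
Every branch of the negation's tableau closes; the branch above is one of them.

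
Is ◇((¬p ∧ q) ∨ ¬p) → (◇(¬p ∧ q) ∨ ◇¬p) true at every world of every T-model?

Tableau for the negation ¬(◇((¬p ∧ q) ∨ ¬p) → (◇(¬p ∧ q) ∨ ◇¬p)):
1. ¬(◇((¬p ∧ q) ∨ ¬p) → (◇(¬p ∧ q) ∨ ◇¬p)), 0
2. ◇((¬p ∧ q) ∨ ¬p), 0   [¬→-rule on 1]
3. ¬(◇(¬p ∧ q) ∨ ◇¬p), 0   [¬→-rule on 1]
4. ¬◇(¬p ∧ q), 0   [¬∨-rule on 3]
5. ¬◇¬p, 0   [¬∨-rule on 3]
6. ¬(¬p ∧ q), 0   [¬◇-rule on 4 via 0R0]
7. p, 0   [¬◇-rule on 5 via 0R0]
8. ¬q, 0   [¬∧-rule on 6 (branches; this branch)]
9. (¬p ∧ q) ∨ ¬p, 1   [◇-rule on 2: fresh world 1, 0R1]
10. ¬(¬p ∧ q), 1   [¬◇-rule on 4 via 0R1]
11. p, 1   [¬◇-rule on 5 via 0R1]
12. ¬p ∧ q, 1   [∨-rule on 9 (branches; this branch)]
13. ¬p, 1   [∧-rule on 12]
14. q, 1   [∧-rule on 12]
Accessibility: 0R0, 0R1, 1R1
Branch closes: p and ¬p both at 1.
All branches of the negation close; one closing branch shown above.

Valid in T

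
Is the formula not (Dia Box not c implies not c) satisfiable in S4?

Yes, satisfiable

1. not (Dia Box not c implies not c), w0
2. Dia Box not c, w0   [neg-implies-rule on 1]
3. c, w0   [neg-implies-rule on 1]
4. Box not c, w1   [Dia-rule on 2: fresh world w1, w0Rw1]
5. not c, w1   [Box-rule on 4 via w1Rw1]
Accessibility: w0Rw0, w0Rw1, w1Rw1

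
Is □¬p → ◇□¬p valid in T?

Tableau for the negation ¬(□¬p → ◇□¬p):
1. ¬(□¬p → ◇□¬p), u
2. □¬p, u
3. ¬◇□¬p, u
4. ¬p, u
5. ¬□¬p, u
6. p, v
7. ¬p, v
Accessibility: uRu, uRv, vRv
Branch closes: p and ¬p both at v.
All branches of the negation close; one closing branch shown above.

Valid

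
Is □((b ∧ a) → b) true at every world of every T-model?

Valid

Tableau for the negation ¬□((b ∧ a) → b):
1. ¬□((b ∧ a) → b), 0
2. ¬((b ∧ a) → b), 1
3. b ∧ a, 1
4. ¬b, 1
5. b, 1
6. a, 1
Accessibility: 0R0, 0R1, 1R1
Branch closes: b and ¬b both at 1.
Every branch of the negation's tableau closes; the branch above is one of them.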